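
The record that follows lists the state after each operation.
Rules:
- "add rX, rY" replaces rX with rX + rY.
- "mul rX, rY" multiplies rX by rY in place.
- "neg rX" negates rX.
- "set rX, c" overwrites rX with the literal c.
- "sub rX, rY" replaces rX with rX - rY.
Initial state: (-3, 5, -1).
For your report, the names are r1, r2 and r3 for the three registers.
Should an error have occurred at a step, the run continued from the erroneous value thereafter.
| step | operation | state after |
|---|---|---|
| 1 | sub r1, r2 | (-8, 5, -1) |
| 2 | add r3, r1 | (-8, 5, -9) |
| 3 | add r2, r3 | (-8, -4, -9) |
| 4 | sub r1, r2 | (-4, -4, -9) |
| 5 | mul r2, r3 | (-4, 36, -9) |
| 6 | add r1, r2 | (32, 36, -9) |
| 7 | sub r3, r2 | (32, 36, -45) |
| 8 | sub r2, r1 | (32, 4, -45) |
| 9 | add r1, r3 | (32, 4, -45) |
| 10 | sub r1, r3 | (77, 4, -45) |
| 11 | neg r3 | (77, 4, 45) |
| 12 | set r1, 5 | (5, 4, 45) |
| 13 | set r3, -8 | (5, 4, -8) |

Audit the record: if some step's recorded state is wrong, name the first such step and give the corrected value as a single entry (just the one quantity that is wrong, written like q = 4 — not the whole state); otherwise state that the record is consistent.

step 9, r1 = -13

Recomputing the run from the initial state:
step 1: r1 = -8, r2 = 5, r3 = -1
step 2: r1 = -8, r2 = 5, r3 = -9
step 3: r1 = -8, r2 = -4, r3 = -9
step 4: r1 = -4, r2 = -4, r3 = -9
step 5: r1 = -4, r2 = 36, r3 = -9
step 6: r1 = 32, r2 = 36, r3 = -9
step 7: r1 = 32, r2 = 36, r3 = -45
step 8: r1 = 32, r2 = 4, r3 = -45
step 9: r1 = -13, r2 = 4, r3 = -45
step 10: r1 = 32, r2 = 4, r3 = -45
step 11: r1 = 32, r2 = 4, r3 = 45
step 12: r1 = 5, r2 = 4, r3 = 45
step 13: r1 = 5, r2 = 4, r3 = -8
The first disagreement with the record is at step 9, where the value should be r1 = -13.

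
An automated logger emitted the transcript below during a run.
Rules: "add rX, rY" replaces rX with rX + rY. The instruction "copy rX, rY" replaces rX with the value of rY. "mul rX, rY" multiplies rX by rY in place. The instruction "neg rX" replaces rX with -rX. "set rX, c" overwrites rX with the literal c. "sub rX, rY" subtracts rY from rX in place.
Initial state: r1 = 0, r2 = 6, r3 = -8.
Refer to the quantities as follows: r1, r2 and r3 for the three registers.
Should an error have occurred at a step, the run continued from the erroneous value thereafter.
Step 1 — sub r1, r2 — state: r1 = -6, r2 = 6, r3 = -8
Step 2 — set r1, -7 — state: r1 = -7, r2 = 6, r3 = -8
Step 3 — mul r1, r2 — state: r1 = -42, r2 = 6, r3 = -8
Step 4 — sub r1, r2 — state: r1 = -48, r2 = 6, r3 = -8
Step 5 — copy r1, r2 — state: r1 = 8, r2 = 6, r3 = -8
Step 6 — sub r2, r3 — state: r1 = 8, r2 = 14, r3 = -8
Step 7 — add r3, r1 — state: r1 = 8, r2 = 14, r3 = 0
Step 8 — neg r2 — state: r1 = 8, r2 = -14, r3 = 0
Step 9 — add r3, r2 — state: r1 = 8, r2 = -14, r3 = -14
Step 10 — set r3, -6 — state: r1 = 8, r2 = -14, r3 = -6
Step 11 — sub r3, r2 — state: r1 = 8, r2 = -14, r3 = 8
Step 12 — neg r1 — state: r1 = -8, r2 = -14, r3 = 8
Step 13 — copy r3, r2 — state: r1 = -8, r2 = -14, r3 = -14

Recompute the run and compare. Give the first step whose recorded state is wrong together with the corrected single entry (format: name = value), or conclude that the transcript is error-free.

step 5, r1 = 6

Recomputing the run from the initial state:
step 1: r1 = -6, r2 = 6, r3 = -8
step 2: r1 = -7, r2 = 6, r3 = -8
step 3: r1 = -42, r2 = 6, r3 = -8
step 4: r1 = -48, r2 = 6, r3 = -8
step 5: r1 = 6, r2 = 6, r3 = -8
step 6: r1 = 6, r2 = 14, r3 = -8
step 7: r1 = 6, r2 = 14, r3 = -2
step 8: r1 = 6, r2 = -14, r3 = -2
step 9: r1 = 6, r2 = -14, r3 = -16
step 10: r1 = 6, r2 = -14, r3 = -6
step 11: r1 = 6, r2 = -14, r3 = 8
step 12: r1 = -6, r2 = -14, r3 = 8
step 13: r1 = -6, r2 = -14, r3 = -14
The first disagreement with the transcript is at step 5, where the value should be r1 = 6.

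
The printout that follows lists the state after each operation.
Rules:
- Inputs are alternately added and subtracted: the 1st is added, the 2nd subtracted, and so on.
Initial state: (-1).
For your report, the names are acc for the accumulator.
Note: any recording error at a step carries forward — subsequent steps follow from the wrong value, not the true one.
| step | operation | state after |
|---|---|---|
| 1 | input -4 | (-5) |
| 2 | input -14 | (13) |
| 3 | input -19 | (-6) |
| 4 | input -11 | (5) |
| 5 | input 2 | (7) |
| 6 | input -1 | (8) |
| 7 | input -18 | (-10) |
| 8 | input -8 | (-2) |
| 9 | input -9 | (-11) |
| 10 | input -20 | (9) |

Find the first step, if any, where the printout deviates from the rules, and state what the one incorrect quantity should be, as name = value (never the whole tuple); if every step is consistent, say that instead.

Recomputing the run from the initial state:
step 1: acc = -5
step 2: acc = 9
step 3: acc = -10
step 4: acc = 1
step 5: acc = 3
step 6: acc = 4
step 7: acc = -14
step 8: acc = -6
step 9: acc = -15
step 10: acc = 5
The first disagreement with the printout is at step 2, where the value should be acc = 9.

step 2, acc = 9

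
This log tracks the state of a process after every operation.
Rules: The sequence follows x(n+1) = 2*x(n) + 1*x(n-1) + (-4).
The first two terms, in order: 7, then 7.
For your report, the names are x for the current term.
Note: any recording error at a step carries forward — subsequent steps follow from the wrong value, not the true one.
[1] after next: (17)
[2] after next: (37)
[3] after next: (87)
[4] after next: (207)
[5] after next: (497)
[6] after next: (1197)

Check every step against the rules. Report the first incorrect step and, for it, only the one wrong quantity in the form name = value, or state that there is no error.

step 1: x = 2*(7) + (1)*(7) + (-4) = 17 -> confirmed correct
step 2: x = 2*(17) + (1)*(7) + (-4) = 37 -> matches
step 3: x = 2*(37) + (1)*(17) + (-4) = 87 -> exactly as logged
step 4: x = 2*(87) + (1)*(37) + (-4) = 207 -> verified
step 5: x = 2*(207) + (1)*(87) + (-4) = 497 -> confirmed correct
step 6: x = 2*(497) + (1)*(207) + (-4) = 1197 -> verified
Each recorded entry agrees with the recomputation.

no error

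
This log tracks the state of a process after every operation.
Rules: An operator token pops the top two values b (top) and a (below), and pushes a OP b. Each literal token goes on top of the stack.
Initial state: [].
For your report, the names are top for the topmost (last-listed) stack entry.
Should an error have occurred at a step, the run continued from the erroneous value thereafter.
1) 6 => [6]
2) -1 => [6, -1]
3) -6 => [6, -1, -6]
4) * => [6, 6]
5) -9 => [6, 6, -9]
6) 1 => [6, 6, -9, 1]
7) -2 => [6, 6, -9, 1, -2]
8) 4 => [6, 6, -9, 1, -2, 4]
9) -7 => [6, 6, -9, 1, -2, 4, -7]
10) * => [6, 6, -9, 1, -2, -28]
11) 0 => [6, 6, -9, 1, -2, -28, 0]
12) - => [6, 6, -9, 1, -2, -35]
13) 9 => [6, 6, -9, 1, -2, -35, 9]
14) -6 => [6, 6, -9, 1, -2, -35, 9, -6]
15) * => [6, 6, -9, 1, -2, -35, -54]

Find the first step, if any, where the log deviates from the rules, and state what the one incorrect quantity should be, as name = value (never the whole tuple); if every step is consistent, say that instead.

Recomputing the run from the initial state:
step 1: [6]
step 2: [6, -1]
step 3: [6, -1, -6]
step 4: [6, 6]
step 5: [6, 6, -9]
step 6: [6, 6, -9, 1]
step 7: [6, 6, -9, 1, -2]
step 8: [6, 6, -9, 1, -2, 4]
step 9: [6, 6, -9, 1, -2, 4, -7]
step 10: [6, 6, -9, 1, -2, -28]
step 11: [6, 6, -9, 1, -2, -28, 0]
step 12: [6, 6, -9, 1, -2, -28]
step 13: [6, 6, -9, 1, -2, -28, 9]
step 14: [6, 6, -9, 1, -2, -28, 9, -6]
step 15: [6, 6, -9, 1, -2, -28, -54]
The first disagreement with the log is at step 12, where the value should be top = -28.

step 12, top = -28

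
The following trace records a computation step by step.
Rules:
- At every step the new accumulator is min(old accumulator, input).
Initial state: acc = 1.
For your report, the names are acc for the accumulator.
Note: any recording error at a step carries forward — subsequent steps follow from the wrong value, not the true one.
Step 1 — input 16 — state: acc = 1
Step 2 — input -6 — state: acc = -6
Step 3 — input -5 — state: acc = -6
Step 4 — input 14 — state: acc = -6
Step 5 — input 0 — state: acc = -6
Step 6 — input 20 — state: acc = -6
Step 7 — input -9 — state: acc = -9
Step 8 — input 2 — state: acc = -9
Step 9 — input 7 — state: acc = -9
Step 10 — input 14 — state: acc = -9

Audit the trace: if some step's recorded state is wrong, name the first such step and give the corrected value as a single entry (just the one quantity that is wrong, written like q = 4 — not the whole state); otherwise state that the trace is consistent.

1. acc = min(1, 16) = 1 (same as recorded)
2. acc = min(1, -6) = -6 (checks out)
3. acc = min(-6, -5) = -6 (no discrepancy)
4. acc = min(-6, 14) = -6 (agrees with the trace)
5. acc = min(-6, 0) = -6 (matches)
6. acc = min(-6, 20) = -6 (agrees with the trace)
7. acc = min(-6, -9) = -9 (no discrepancy)
8. acc = min(-9, 2) = -9 (matches)
9. acc = min(-9, 7) = -9 (checks out)
10. acc = min(-9, 14) = -9 (agrees with the trace)
The recomputation confirms every line.

no error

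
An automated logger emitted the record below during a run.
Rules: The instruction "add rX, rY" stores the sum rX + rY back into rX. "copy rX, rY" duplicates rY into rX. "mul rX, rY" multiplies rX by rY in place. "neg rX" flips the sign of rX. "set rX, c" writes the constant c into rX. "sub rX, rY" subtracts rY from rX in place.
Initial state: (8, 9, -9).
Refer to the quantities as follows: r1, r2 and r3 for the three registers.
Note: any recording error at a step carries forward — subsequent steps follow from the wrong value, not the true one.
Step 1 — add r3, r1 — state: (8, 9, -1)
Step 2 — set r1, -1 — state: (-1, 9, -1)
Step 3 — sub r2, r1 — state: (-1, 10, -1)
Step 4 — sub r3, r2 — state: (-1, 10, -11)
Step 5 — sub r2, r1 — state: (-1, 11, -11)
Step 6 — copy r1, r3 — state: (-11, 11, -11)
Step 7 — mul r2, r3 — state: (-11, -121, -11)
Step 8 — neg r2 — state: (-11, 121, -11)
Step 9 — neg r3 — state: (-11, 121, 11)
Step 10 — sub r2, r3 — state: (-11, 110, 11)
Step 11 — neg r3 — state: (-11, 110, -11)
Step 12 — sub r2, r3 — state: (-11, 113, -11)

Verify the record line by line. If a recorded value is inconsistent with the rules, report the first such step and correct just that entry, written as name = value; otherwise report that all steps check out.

step 12, r2 = 121

Step 1: r3 = -9 + 8 = -1 — confirmed correct.
Step 2: r1 = -1 — exactly as logged.
Step 3: r2 = 9 - -1 = 10 — exactly as logged.
Step 4: r3 = -1 - 10 = -11 — matches.
Step 5: r2 = 10 - -1 = 11 — checks out.
Step 6: r1 = -11 — agrees with the record.
Step 7: r2 = 11 * -11 = -121 — same as recorded.
Step 8: r2 = -(-121) = 121 — no discrepancy.
Step 9: r3 = -(-11) = 11 — exactly as logged.
Step 10: r2 = 121 - 11 = 110 — no discrepancy.
Step 11: r3 = -(11) = -11 — confirmed correct.
Step 12: r2 = 110 - -11 = 121 — first mismatch against the record.
Step 12 is the first one off; corrected, r2 = 121.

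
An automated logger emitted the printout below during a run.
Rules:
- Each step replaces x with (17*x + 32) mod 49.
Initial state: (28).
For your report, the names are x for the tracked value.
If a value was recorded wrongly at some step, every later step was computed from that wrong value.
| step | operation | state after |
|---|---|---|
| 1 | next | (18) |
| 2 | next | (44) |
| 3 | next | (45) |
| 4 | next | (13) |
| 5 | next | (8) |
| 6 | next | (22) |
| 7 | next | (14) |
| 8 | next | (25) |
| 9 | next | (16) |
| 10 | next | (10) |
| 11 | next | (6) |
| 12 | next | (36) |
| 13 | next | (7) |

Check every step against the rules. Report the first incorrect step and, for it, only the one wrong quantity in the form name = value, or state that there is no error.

step 6, x = 21

Step 1: x = (17*28 + 32) mod 49 = 18 — in agreement.
Step 2: x = (17*18 + 32) mod 49 = 44 — in agreement.
Step 3: x = (17*44 + 32) mod 49 = 45 — checks out.
Step 4: x = (17*45 + 32) mod 49 = 13 — checks out.
Step 5: x = (17*13 + 32) mod 49 = 8 — checks out.
Step 6: x = (17*8 + 32) mod 49 = 21 — the entry is off here.
First incorrect step: 6; the correct value is x = 21.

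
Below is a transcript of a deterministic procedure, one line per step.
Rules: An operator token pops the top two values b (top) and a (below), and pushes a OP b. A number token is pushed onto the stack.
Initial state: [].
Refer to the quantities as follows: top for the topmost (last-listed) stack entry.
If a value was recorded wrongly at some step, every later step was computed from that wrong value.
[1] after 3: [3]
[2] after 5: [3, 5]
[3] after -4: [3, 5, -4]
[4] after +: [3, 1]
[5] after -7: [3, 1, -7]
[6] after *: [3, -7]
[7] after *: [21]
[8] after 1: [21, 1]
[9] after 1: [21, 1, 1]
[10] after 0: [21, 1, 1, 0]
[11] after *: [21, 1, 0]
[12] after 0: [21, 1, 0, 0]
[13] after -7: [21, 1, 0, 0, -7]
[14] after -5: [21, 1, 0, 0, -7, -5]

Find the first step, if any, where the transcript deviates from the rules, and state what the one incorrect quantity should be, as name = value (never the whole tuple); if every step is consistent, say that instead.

1. push 3: top = 3 (checks out)
2. push 5: top = 5 (in agreement)
3. push -4: top = -4 (agrees with the transcript)
4. 5 + -4 = 1 (matches)
5. push -7: top = -7 (in agreement)
6. 1 * -7 = -7 (verified)
7. 3 * -7 = -21 (not what was recorded)
That makes step 7 the first incorrect line — top = -21 is what it should show.

step 7, top = -21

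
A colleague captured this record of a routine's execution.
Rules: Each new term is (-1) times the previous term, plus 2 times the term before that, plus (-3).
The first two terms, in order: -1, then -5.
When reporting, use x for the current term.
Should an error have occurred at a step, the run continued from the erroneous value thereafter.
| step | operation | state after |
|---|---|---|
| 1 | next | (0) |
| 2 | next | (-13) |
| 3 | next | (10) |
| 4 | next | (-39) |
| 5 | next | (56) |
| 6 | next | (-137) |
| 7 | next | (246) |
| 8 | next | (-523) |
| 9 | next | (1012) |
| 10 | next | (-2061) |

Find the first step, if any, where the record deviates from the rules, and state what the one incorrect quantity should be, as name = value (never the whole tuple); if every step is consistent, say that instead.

Recomputing the run from the initial state:
step 1: x = 0
step 2: x = -13
step 3: x = 10
step 4: x = -39
step 5: x = 56
step 6: x = -137
step 7: x = 246
step 8: x = -523
step 9: x = 1012
step 10: x = -2061
This matches the record at every step.

no error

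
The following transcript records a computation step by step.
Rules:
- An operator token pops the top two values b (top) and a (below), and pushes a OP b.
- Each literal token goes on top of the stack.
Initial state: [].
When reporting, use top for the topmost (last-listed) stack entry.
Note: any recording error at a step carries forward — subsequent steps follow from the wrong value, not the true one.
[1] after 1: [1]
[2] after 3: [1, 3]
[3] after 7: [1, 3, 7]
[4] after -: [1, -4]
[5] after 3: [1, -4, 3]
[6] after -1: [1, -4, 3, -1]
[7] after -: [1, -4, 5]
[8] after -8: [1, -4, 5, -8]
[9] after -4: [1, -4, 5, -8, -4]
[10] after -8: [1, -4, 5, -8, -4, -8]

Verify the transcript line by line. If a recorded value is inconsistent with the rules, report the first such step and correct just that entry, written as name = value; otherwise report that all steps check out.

step 1: push 1: top = 1 -> exactly as logged
step 2: push 3: top = 3 -> in agreement
step 3: push 7: top = 7 -> exactly as logged
step 4: 3 - 7 = -4 -> in agreement
step 5: push 3: top = 3 -> same as recorded
step 6: push -1: top = -1 -> consistent with the transcript
step 7: 3 - -1 = 4 -> the recorded entry deviates here
Conclusion: step 7 carries the first error; the entry should be top = 4.

step 7, top = 4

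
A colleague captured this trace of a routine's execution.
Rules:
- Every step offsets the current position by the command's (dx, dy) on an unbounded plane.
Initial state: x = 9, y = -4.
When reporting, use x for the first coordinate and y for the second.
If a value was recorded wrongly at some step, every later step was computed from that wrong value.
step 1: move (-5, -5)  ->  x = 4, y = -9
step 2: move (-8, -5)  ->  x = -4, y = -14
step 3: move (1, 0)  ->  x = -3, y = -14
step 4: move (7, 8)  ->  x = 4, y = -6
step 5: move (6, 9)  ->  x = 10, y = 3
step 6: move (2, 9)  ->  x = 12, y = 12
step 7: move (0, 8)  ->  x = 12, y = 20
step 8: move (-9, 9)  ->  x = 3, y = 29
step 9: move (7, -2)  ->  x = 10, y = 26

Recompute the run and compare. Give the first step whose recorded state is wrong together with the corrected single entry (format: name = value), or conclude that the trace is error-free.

Step 1: x = 9 + (-5) = 4, y = -4 + (-5) = -9 — confirmed correct.
Step 2: x = 4 + (-8) = -4, y = -9 + (-5) = -14 — in agreement.
Step 3: x = -4 + (1) = -3, y = -14 + (0) = -14 — in agreement.
Step 4: x = -3 + (7) = 4, y = -14 + (8) = -6 — agrees with the trace.
Step 5: x = 4 + (6) = 10, y = -6 + (9) = 3 — confirmed correct.
Step 6: x = 10 + (2) = 12, y = 3 + (9) = 12 — consistent with the trace.
Step 7: x = 12 + (0) = 12, y = 12 + (8) = 20 — matches.
Step 8: x = 12 + (-9) = 3, y = 20 + (9) = 29 — agrees with the trace.
Step 9: x = 3 + (7) = 10, y = 29 + (-2) = 27 — the entry is off here.
So the first discrepancy is step 9, where the right value is y = 27.

step 9, y = 27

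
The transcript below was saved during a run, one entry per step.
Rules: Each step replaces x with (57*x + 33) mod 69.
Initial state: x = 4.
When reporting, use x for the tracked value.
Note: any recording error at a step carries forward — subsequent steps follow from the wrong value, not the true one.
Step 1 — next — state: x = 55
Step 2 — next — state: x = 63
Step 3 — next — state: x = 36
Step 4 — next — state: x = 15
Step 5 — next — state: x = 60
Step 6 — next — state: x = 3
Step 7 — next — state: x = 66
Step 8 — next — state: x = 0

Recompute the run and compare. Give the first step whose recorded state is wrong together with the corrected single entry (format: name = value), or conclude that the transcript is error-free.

step 1, x = 54

Recomputing the run from the initial state:
step 1: x = 54
step 2: x = 6
step 3: x = 30
step 4: x = 18
step 5: x = 24
step 6: x = 21
step 7: x = 57
step 8: x = 39
The first disagreement with the transcript is at step 1, where the value should be x = 54.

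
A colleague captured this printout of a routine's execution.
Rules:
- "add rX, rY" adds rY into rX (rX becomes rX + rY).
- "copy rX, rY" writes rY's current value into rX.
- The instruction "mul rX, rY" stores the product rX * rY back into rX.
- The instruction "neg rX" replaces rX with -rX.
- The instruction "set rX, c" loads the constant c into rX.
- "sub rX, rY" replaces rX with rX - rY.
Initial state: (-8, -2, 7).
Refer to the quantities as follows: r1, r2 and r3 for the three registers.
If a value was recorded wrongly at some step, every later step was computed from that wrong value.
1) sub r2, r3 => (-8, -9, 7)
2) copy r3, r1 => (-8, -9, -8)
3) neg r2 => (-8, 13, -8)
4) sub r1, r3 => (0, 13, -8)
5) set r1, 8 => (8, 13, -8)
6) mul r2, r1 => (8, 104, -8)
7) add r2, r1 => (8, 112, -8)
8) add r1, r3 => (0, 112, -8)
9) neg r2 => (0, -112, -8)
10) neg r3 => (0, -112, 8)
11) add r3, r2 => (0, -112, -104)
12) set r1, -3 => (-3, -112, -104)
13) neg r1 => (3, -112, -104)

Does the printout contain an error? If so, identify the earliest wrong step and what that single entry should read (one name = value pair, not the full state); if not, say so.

step 3, r2 = 9

Recomputing the run from the initial state:
step 1: r1 = -8, r2 = -9, r3 = 7
step 2: r1 = -8, r2 = -9, r3 = -8
step 3: r1 = -8, r2 = 9, r3 = -8
step 4: r1 = 0, r2 = 9, r3 = -8
step 5: r1 = 8, r2 = 9, r3 = -8
step 6: r1 = 8, r2 = 72, r3 = -8
step 7: r1 = 8, r2 = 80, r3 = -8
step 8: r1 = 0, r2 = 80, r3 = -8
step 9: r1 = 0, r2 = -80, r3 = -8
step 10: r1 = 0, r2 = -80, r3 = 8
step 11: r1 = 0, r2 = -80, r3 = -72
step 12: r1 = -3, r2 = -80, r3 = -72
step 13: r1 = 3, r2 = -80, r3 = -72
The first disagreement with the printout is at step 3, where the value should be r2 = 9.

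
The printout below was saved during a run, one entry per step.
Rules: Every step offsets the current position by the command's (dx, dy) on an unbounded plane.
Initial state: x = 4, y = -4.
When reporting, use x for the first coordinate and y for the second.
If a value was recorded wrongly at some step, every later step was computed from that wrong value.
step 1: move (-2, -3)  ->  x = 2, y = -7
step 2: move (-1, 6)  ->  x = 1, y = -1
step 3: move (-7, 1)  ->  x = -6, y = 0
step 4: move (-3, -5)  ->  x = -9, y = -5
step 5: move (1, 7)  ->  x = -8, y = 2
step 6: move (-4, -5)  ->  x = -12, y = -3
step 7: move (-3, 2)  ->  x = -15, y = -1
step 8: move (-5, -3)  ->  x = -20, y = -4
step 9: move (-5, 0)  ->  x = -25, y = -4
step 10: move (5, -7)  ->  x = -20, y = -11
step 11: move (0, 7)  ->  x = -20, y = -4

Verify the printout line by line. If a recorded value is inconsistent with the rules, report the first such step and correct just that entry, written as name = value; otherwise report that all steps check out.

1. x = 4 + (-2) = 2, y = -4 + (-3) = -7 (verified)
2. x = 2 + (-1) = 1, y = -7 + (6) = -1 (agrees with the printout)
3. x = 1 + (-7) = -6, y = -1 + (1) = 0 (exactly as logged)
4. x = -6 + (-3) = -9, y = 0 + (-5) = -5 (confirmed correct)
5. x = -9 + (1) = -8, y = -5 + (7) = 2 (verified)
6. x = -8 + (-4) = -12, y = 2 + (-5) = -3 (same as recorded)
7. x = -12 + (-3) = -15, y = -3 + (2) = -1 (agrees with the printout)
8. x = -15 + (-5) = -20, y = -1 + (-3) = -4 (exactly as logged)
9. x = -20 + (-5) = -25, y = -4 + (0) = -4 (verified)
10. x = -25 + (5) = -20, y = -4 + (-7) = -11 (exactly as logged)
11. x = -20 + (0) = -20, y = -11 + (7) = -4 (matches)
Nothing is out of place; the run is error-free.

no error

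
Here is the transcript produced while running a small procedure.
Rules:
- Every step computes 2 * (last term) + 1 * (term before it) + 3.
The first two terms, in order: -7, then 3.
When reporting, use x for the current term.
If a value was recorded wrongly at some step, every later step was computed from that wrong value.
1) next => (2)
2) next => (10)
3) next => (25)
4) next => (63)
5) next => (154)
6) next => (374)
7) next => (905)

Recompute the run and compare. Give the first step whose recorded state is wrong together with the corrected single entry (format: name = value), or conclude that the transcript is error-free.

Recomputing the run from the initial state:
step 1: x = 2
step 2: x = 10
step 3: x = 25
step 4: x = 63
step 5: x = 154
step 6: x = 374
step 7: x = 905
This matches the transcript at every step.

no error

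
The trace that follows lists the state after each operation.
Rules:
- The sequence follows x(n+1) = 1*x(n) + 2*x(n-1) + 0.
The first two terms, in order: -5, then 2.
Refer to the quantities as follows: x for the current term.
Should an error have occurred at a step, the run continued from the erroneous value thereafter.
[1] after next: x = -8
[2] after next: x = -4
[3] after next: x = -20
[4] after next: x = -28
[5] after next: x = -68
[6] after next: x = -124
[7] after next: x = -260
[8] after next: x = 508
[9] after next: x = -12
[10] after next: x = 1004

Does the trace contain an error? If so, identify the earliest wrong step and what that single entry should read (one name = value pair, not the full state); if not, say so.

1. x = 1*(2) + (2)*(-5) + (0) = -8 (confirmed correct)
2. x = 1*(-8) + (2)*(2) + (0) = -4 (verified)
3. x = 1*(-4) + (2)*(-8) + (0) = -20 (consistent with the trace)
4. x = 1*(-20) + (2)*(-4) + (0) = -28 (checks out)
5. x = 1*(-28) + (2)*(-20) + (0) = -68 (confirmed correct)
6. x = 1*(-68) + (2)*(-28) + (0) = -124 (checks out)
7. x = 1*(-124) + (2)*(-68) + (0) = -260 (verified)
8. x = 1*(-260) + (2)*(-124) + (0) = -508 (this is not what the trace shows)
So the first discrepancy is step 8, where the right value is x = -508.

step 8, x = -508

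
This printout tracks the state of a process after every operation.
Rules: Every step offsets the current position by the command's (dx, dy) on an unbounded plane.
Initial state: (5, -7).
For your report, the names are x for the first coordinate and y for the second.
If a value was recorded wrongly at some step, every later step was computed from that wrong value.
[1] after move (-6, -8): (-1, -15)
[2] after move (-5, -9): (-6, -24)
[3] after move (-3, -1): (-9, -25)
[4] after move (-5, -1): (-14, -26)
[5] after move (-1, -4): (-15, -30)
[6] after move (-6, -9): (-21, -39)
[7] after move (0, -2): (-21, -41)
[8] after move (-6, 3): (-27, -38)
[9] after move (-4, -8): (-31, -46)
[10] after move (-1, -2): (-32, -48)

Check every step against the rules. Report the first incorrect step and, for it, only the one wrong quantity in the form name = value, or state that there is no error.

no error

Recomputing the run from the initial state:
step 1: x = -1, y = -15
step 2: x = -6, y = -24
step 3: x = -9, y = -25
step 4: x = -14, y = -26
step 5: x = -15, y = -30
step 6: x = -21, y = -39
step 7: x = -21, y = -41
step 8: x = -27, y = -38
step 9: x = -31, y = -46
step 10: x = -32, y = -48
This matches the printout at every step.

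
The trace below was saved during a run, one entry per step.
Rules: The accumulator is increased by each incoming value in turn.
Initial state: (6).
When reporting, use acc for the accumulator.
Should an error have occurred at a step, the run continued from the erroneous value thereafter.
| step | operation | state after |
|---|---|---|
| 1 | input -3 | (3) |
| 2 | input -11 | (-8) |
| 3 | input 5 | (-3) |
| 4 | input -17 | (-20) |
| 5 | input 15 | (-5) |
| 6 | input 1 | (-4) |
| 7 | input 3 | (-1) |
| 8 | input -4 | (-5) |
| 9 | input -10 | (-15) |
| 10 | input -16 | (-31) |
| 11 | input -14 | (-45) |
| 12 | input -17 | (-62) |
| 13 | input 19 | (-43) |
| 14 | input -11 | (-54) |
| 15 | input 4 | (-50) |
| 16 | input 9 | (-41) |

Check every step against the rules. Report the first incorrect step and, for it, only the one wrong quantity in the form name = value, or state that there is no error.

Recomputing the run from the initial state:
step 1: acc = 3
step 2: acc = -8
step 3: acc = -3
step 4: acc = -20
step 5: acc = -5
step 6: acc = -4
step 7: acc = -1
step 8: acc = -5
step 9: acc = -15
step 10: acc = -31
step 11: acc = -45
step 12: acc = -62
step 13: acc = -43
step 14: acc = -54
step 15: acc = -50
step 16: acc = -41
This matches the trace at every step.

no error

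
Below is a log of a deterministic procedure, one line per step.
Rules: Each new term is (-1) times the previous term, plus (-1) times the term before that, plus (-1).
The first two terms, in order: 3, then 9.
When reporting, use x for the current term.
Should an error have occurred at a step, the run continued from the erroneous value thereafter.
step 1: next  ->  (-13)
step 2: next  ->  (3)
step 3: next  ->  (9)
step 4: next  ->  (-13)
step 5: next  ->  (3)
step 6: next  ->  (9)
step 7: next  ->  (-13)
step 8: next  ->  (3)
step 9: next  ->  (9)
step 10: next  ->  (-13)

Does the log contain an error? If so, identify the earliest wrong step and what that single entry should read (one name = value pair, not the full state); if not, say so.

Recomputing the run from the initial state:
step 1: x = -13
step 2: x = 3
step 3: x = 9
step 4: x = -13
step 5: x = 3
step 6: x = 9
step 7: x = -13
step 8: x = 3
step 9: x = 9
step 10: x = -13
This matches the log at every step.

no error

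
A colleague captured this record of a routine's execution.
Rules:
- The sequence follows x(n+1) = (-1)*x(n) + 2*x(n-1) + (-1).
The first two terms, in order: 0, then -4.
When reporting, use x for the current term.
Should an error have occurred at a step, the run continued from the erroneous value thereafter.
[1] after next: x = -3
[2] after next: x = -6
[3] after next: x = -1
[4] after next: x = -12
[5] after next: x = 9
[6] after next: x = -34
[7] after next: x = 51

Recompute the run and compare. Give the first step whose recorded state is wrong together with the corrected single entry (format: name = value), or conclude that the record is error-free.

step 1, x = 3

Step 1: x = -1*(-4) + (2)*(0) + (-1) = 3 — a discrepancy with the record.
Conclusion: step 1 carries the first error; the entry should be x = 3.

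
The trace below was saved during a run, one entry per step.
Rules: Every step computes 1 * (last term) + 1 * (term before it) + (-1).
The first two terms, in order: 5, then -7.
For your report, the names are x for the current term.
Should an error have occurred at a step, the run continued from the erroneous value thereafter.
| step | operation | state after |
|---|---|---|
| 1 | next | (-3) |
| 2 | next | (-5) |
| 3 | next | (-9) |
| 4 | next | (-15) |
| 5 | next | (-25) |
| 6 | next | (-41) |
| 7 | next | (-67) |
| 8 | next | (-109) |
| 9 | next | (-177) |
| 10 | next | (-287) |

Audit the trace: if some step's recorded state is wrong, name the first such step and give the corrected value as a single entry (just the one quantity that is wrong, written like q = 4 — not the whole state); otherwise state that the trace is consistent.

Recomputing the run from the initial state:
step 1: x = -3
step 2: x = -11
step 3: x = -15
step 4: x = -27
step 5: x = -43
step 6: x = -71
step 7: x = -115
step 8: x = -187
step 9: x = -303
step 10: x = -491
The first disagreement with the trace is at step 2, where the value should be x = -11.

step 2, x = -11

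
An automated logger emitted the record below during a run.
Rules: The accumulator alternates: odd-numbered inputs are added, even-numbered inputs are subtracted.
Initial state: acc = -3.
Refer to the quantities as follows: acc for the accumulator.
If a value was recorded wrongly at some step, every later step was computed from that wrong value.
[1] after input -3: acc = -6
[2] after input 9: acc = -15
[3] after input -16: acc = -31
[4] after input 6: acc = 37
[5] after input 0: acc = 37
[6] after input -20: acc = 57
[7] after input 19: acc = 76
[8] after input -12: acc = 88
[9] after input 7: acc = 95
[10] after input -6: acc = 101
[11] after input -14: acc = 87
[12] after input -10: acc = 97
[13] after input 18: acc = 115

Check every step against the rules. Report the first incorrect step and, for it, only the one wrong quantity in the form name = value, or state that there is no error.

Recomputing the run from the initial state:
step 1: acc = -6
step 2: acc = -15
step 3: acc = -31
step 4: acc = -37
step 5: acc = -37
step 6: acc = -17
step 7: acc = 2
step 8: acc = 14
step 9: acc = 21
step 10: acc = 27
step 11: acc = 13
step 12: acc = 23
step 13: acc = 41
The first disagreement with the record is at step 4, where the value should be acc = -37.

step 4, acc = -37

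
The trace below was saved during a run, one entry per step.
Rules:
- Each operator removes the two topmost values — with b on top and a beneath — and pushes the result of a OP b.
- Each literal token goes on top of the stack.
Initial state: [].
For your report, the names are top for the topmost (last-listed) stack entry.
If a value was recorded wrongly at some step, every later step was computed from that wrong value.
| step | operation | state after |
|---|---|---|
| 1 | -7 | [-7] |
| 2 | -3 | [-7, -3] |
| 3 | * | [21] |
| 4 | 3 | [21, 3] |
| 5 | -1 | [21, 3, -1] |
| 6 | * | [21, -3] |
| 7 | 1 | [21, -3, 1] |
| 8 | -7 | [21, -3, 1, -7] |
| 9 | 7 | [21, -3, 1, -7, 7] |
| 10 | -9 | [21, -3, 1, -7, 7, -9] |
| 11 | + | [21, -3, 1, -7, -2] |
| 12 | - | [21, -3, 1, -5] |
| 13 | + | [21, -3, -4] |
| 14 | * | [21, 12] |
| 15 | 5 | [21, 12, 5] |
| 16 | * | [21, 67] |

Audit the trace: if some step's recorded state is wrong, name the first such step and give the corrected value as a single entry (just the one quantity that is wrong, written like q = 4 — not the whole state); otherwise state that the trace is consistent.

step 1: push -7: top = -7 -> checks out
step 2: push -3: top = -3 -> in agreement
step 3: -7 * -3 = 21 -> checks out
step 4: push 3: top = 3 -> in agreement
step 5: push -1: top = -1 -> exactly as logged
step 6: 3 * -1 = -3 -> no discrepancy
step 7: push 1: top = 1 -> no discrepancy
step 8: push -7: top = -7 -> checks out
step 9: push 7: top = 7 -> same as recorded
step 10: push -9: top = -9 -> checks out
step 11: 7 + -9 = -2 -> in agreement
step 12: -7 - -2 = -5 -> checks out
step 13: 1 + -5 = -4 -> same as recorded
step 14: -3 * -4 = 12 -> same as recorded
step 15: push 5: top = 5 -> exactly as logged
step 16: 12 * 5 = 60 -> first mismatch against the trace
First deviation found at step 16; the corrected entry is top = 60.

step 16, top = 60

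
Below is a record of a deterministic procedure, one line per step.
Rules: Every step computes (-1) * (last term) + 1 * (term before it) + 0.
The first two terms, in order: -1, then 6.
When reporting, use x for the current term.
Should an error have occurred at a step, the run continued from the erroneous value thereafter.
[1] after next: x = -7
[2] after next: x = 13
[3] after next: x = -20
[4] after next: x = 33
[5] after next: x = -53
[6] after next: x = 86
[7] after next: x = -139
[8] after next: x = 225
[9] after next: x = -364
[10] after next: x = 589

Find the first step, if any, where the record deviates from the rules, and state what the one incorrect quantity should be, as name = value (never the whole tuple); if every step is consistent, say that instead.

no error

Step 1: x = -1*(6) + (1)*(-1) + (0) = -7 — matches.
Step 2: x = -1*(-7) + (1)*(6) + (0) = 13 — matches.
Step 3: x = -1*(13) + (1)*(-7) + (0) = -20 — same as recorded.
Step 4: x = -1*(-20) + (1)*(13) + (0) = 33 — matches.
Step 5: x = -1*(33) + (1)*(-20) + (0) = -53 — no discrepancy.
Step 6: x = -1*(-53) + (1)*(33) + (0) = 86 — no discrepancy.
Step 7: x = -1*(86) + (1)*(-53) + (0) = -139 — verified.
Step 8: x = -1*(-139) + (1)*(86) + (0) = 225 — consistent with the record.
Step 9: x = -1*(225) + (1)*(-139) + (0) = -364 — checks out.
Step 10: x = -1*(-364) + (1)*(225) + (0) = 589 — no discrepancy.
Each recorded entry agrees with the recomputation.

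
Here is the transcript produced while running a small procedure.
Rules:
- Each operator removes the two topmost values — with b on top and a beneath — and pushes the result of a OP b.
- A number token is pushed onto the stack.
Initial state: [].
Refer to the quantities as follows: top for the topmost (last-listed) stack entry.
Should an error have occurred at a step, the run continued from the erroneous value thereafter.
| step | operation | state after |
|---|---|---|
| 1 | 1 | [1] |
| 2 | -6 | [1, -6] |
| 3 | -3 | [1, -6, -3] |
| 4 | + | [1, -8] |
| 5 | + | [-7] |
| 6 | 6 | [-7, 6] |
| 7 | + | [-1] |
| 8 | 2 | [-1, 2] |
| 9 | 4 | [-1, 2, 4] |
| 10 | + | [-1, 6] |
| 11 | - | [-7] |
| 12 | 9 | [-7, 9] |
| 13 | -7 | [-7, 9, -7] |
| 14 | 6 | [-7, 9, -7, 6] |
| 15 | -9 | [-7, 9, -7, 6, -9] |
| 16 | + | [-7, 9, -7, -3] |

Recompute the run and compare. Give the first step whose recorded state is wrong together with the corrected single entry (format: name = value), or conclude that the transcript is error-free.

Recomputing the run from the initial state:
step 1: [1]
step 2: [1, -6]
step 3: [1, -6, -3]
step 4: [1, -9]
step 5: [-8]
step 6: [-8, 6]
step 7: [-2]
step 8: [-2, 2]
step 9: [-2, 2, 4]
step 10: [-2, 6]
step 11: [-8]
step 12: [-8, 9]
step 13: [-8, 9, -7]
step 14: [-8, 9, -7, 6]
step 15: [-8, 9, -7, 6, -9]
step 16: [-8, 9, -7, -3]
The first disagreement with the transcript is at step 4, where the value should be top = -9.

step 4, top = -9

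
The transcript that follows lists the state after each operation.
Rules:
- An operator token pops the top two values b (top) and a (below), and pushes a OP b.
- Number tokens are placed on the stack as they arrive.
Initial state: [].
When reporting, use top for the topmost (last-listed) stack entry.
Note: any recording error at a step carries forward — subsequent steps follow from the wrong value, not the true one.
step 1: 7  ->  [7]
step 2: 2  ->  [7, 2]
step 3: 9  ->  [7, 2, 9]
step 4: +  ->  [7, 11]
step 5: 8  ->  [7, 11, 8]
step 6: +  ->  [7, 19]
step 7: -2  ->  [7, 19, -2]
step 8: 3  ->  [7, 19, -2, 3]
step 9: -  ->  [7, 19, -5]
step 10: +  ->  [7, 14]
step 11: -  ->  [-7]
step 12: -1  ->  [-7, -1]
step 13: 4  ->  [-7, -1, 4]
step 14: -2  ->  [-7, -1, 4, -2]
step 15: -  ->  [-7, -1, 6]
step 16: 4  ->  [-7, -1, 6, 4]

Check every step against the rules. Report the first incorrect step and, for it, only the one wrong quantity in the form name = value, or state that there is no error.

Recomputing the run from the initial state:
step 1: [7]
step 2: [7, 2]
step 3: [7, 2, 9]
step 4: [7, 11]
step 5: [7, 11, 8]
step 6: [7, 19]
step 7: [7, 19, -2]
step 8: [7, 19, -2, 3]
step 9: [7, 19, -5]
step 10: [7, 14]
step 11: [-7]
step 12: [-7, -1]
step 13: [-7, -1, 4]
step 14: [-7, -1, 4, -2]
step 15: [-7, -1, 6]
step 16: [-7, -1, 6, 4]
This matches the transcript at every step.

no error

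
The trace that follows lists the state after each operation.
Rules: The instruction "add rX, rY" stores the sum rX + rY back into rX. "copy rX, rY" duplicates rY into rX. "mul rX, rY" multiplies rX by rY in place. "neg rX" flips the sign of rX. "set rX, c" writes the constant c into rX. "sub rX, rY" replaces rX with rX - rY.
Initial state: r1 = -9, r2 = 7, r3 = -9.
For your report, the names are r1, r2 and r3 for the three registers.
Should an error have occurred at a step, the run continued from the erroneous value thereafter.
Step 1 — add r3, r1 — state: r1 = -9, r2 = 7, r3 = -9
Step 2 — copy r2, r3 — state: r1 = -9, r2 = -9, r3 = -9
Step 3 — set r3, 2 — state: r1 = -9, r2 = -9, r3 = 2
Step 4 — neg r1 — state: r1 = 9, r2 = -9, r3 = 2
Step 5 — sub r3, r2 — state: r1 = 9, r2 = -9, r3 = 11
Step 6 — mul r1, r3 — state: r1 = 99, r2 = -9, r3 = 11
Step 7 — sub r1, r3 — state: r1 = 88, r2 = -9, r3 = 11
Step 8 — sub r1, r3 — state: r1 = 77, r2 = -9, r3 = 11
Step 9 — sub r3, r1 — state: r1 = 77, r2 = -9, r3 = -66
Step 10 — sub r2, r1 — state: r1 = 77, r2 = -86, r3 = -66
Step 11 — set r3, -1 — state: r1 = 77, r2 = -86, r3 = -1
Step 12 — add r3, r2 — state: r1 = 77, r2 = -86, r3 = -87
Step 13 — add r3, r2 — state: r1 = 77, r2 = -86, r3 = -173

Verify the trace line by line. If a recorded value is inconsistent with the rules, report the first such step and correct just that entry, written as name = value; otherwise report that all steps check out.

Recomputing the run from the initial state:
step 1: r1 = -9, r2 = 7, r3 = -18
step 2: r1 = -9, r2 = -18, r3 = -18
step 3: r1 = -9, r2 = -18, r3 = 2
step 4: r1 = 9, r2 = -18, r3 = 2
step 5: r1 = 9, r2 = -18, r3 = 20
step 6: r1 = 180, r2 = -18, r3 = 20
step 7: r1 = 160, r2 = -18, r3 = 20
step 8: r1 = 140, r2 = -18, r3 = 20
step 9: r1 = 140, r2 = -18, r3 = -120
step 10: r1 = 140, r2 = -158, r3 = -120
step 11: r1 = 140, r2 = -158, r3 = -1
step 12: r1 = 140, r2 = -158, r3 = -159
step 13: r1 = 140, r2 = -158, r3 = -317
The first disagreement with the trace is at step 1, where the value should be r3 = -18.

step 1, r3 = -18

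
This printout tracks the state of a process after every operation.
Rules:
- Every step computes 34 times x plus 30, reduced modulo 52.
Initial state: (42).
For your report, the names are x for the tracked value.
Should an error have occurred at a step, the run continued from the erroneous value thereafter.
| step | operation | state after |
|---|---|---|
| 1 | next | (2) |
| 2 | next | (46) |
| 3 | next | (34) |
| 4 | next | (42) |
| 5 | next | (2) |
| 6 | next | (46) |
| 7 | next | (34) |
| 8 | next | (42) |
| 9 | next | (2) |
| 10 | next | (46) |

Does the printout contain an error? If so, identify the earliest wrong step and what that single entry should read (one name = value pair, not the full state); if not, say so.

step 1: x = (34*42 + 30) mod 52 = 2 -> exactly as logged
step 2: x = (34*2 + 30) mod 52 = 46 -> exactly as logged
step 3: x = (34*46 + 30) mod 52 = 34 -> in agreement
step 4: x = (34*34 + 30) mod 52 = 42 -> matches
step 5: x = (34*42 + 30) mod 52 = 2 -> consistent with the printout
step 6: x = (34*2 + 30) mod 52 = 46 -> in agreement
step 7: x = (34*46 + 30) mod 52 = 34 -> confirmed correct
step 8: x = (34*34 + 30) mod 52 = 42 -> agrees with the printout
step 9: x = (34*42 + 30) mod 52 = 2 -> no discrepancy
step 10: x = (34*2 + 30) mod 52 = 46 -> confirmed correct
The recomputation confirms every line.

no error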